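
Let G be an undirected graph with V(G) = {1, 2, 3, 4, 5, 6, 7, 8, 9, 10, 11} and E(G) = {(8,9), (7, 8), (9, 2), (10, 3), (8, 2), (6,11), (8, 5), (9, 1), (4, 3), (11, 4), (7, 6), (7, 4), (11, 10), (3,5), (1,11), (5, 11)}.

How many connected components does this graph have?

From 1: component {1, 2, 3, 4, 5, 6, 7, 8, 9, 10, 11}.
That's 1 component.

1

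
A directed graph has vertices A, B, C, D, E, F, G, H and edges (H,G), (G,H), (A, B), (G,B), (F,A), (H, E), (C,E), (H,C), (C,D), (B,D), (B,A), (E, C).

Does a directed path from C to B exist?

Explore from C.
Distance 1: reach D, E.
The search from C is exhausted; no directed path reaches B.

No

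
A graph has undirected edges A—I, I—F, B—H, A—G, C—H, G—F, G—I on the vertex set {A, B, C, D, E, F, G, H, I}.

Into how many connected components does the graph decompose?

4

From A: component {A, F, G, I}.
From B: component {B, C, H}.
From D: component {D}.
From E: component {E}.
That's 4 components.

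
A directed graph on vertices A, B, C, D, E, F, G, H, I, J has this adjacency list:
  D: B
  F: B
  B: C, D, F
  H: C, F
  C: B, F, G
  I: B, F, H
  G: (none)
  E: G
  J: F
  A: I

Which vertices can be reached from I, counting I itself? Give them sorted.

Start at I.
Its neighbours: B, F, H.
Then their neighbours: C, D.
Then next layer: G.
Nothing further is reachable.

B, C, D, F, G, H, I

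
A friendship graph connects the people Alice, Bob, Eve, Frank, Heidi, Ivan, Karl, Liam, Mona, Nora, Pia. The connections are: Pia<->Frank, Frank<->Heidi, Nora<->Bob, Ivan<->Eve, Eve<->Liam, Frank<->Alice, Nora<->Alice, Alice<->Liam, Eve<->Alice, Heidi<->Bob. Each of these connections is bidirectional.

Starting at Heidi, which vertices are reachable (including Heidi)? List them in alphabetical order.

Alice, Bob, Eve, Frank, Heidi, Ivan, Liam, Nora, Pia

Start at Heidi.
Its neighbours: Bob, Frank.
Then their neighbours: Alice, Nora, Pia.
Then next layer: Eve, Liam.
Then next layer: Ivan.
Nothing further is reachable.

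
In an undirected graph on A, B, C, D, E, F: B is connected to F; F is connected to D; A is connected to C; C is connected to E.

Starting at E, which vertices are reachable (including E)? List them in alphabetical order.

Start at E.
Its neighbours: C.
Then their neighbours: A.
Nothing further is reachable.

A, C, E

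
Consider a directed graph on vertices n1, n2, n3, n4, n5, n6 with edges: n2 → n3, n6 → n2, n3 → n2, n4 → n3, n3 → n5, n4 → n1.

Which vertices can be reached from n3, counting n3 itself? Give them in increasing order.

n2, n3, n5

Start at n3.
Its neighbours: n2, n5.
Nothing further is reachable.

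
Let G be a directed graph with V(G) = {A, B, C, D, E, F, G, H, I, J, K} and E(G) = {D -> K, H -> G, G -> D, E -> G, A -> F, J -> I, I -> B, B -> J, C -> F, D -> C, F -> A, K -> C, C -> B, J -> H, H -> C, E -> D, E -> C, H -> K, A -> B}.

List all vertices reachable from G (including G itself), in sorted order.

A, B, C, D, F, G, H, I, J, K

Start at G.
Its neighbours: D.
Then their neighbours: C, K.
Then next layer: B, F.
Then next layer: A, J.
Then next layer: H, I.
Nothing further is reachable.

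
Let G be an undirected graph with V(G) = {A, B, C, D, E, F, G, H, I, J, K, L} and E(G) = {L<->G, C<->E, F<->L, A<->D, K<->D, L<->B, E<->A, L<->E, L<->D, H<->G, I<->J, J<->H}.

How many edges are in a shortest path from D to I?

5

Distance 0: D.
Distance 1: A, K, L.
Distance 2: B, E, F, G.
Distance 3: C, H.
Distance 4: J.
Distance 5: I — contains I.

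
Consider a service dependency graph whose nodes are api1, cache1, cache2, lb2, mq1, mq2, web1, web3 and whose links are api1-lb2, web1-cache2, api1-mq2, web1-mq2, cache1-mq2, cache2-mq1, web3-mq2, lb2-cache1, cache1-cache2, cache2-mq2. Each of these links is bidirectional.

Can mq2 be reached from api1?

Explore from api1.
Distance 1: reach lb2, mq2.
Found mq2.

Yes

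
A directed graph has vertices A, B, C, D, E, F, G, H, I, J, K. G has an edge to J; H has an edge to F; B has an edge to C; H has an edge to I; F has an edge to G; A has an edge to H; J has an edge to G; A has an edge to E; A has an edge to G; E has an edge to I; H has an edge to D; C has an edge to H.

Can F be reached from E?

Explore from E.
Distance 1: reach I.
The search from E is exhausted; no directed path reaches F.

No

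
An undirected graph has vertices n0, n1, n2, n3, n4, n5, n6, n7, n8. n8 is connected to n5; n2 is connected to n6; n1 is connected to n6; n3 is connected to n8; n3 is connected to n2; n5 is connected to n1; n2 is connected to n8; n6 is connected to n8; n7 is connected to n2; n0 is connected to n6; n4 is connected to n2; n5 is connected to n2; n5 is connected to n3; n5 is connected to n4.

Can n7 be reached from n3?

Explore from n3.
Distance 1: reach n2, n5, n8.
Distance 2: reach n1, n4, n6, n7.
Found n7.

Yes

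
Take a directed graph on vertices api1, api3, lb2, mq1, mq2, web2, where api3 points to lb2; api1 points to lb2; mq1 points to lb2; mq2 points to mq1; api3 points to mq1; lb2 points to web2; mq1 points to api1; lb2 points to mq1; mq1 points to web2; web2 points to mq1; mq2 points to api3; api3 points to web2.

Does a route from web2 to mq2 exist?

No

Explore from web2.
Distance 1: reach mq1.
Distance 2: reach api1, lb2.
The search from web2 is exhausted; no directed path reaches mq2.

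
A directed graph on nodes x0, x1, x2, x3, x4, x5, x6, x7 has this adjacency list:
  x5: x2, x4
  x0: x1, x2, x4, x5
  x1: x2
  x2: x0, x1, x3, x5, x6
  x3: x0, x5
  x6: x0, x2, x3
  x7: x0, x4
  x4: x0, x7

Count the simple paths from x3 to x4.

x3→x0→x1→x2→x5→x4
x3→x0→x2→x5→x4
x3→x0→x4
x3→x0→x5→x4
x3→x5→x2→x0→x4
x3→x5→x2→x6→x0→x4
x3→x5→x4

7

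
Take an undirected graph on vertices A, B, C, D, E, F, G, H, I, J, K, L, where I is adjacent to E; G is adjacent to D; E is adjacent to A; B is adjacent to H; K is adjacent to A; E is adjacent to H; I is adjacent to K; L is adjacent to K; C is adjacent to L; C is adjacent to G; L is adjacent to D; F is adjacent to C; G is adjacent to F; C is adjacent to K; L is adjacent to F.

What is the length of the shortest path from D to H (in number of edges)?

5

Distance 0: D.
Distance 1: G, L.
Distance 2: C, F, K.
Distance 3: A, I.
Distance 4: E.
Distance 5: H — contains H.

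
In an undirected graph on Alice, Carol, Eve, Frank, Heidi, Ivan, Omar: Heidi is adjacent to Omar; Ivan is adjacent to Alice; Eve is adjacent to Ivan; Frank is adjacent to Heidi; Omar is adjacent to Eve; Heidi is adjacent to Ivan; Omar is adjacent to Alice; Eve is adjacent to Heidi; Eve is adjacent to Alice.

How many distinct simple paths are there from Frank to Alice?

9

Frank–Heidi–Eve–Alice
Frank–Heidi–Eve–Ivan–Alice
Frank–Heidi–Eve–Omar–Alice
Frank–Heidi–Ivan–Alice
Frank–Heidi–Ivan–Eve–Alice
Frank–Heidi–Ivan–Eve–Omar–Alice
Frank–Heidi–Omar–Alice
Frank–Heidi–Omar–Eve–Alice
Frank–Heidi–Omar–Eve–Ivan–Alice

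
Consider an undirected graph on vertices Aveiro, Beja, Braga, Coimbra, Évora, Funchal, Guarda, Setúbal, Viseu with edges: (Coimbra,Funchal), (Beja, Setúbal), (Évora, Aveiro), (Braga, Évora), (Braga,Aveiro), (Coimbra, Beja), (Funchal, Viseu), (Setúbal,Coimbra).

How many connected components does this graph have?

From Aveiro: component {Aveiro, Braga, Évora}.
From Beja: component {Beja, Coimbra, Funchal, Setúbal, Viseu}.
From Guarda: component {Guarda}.
That's 3 components.

3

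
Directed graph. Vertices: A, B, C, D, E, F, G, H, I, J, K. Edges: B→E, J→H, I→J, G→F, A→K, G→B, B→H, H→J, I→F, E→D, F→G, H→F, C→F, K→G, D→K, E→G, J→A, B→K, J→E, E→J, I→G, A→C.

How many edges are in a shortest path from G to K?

2

Distance 0: G.
Distance 1: B, F.
Distance 2: E, H, K — contains K.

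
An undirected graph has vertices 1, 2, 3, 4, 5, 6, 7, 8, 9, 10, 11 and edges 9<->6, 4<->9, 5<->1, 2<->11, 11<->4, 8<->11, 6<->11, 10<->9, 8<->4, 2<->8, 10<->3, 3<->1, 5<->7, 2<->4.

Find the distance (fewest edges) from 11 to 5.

6

Distance 0: 11.
Distance 1: 2, 4, 6, 8.
Distance 2: 9.
Distance 3: 10.
Distance 4: 3.
Distance 5: 1.
Distance 6: 5 — contains 5.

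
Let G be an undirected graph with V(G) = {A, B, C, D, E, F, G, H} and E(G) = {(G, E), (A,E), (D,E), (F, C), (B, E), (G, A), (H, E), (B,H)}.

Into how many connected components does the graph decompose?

From A: component {A, B, D, E, G, H}.
From C: component {C, F}.
That's 2 components.

2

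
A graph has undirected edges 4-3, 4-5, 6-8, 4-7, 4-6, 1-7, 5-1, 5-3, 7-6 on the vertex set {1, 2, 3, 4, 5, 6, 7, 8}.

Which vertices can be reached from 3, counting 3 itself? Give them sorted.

Start at 3.
Its neighbours: 4, 5.
Then their neighbours: 1, 6, 7.
Then next layer: 8.
Nothing further is reachable.

1, 3, 4, 5, 6, 7, 8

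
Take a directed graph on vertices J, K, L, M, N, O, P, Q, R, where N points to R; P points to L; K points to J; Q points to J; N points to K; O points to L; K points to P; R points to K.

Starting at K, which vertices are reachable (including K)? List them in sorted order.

Start at K.
Its neighbours: J, P.
Then their neighbours: L.
Nothing further is reachable.

J, K, L, P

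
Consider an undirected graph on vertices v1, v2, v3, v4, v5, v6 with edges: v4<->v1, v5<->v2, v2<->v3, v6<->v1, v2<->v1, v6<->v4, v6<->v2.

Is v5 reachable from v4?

Explore from v4.
Distance 1: reach v1, v6.
Distance 2: reach v2.
Distance 3: reach v3, v5.
Found v5.

Yes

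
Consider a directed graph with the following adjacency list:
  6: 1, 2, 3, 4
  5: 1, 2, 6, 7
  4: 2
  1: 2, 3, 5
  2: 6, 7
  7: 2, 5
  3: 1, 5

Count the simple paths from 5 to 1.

5→1
5→2→6→1
5→2→6→3→1
5→6→1
5→6→3→1
5→7→2→6→1
5→7→2→6→3→1

7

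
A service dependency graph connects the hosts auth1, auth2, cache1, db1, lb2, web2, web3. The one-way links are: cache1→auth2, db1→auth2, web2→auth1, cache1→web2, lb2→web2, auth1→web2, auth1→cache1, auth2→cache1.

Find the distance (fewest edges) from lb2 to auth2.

4

Distance 0: lb2.
Distance 1: web2.
Distance 2: auth1.
Distance 3: cache1.
Distance 4: auth2 — contains auth2.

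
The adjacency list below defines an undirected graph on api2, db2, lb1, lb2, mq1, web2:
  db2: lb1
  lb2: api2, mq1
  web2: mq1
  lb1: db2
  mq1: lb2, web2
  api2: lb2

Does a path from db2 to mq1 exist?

Explore from db2.
Distance 1: reach lb1.
The search is exhausted without reaching mq1; it lies in a different component.

No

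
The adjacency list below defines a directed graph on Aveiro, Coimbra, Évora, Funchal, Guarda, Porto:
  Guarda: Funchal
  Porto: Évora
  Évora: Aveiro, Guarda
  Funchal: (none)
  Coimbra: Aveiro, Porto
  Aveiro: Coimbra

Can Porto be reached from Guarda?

No

Explore from Guarda.
Distance 1: reach Funchal.
The search from Guarda is exhausted; no directed path reaches Porto.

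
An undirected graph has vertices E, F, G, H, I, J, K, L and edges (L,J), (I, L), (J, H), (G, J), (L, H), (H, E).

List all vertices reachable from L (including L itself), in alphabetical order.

Start at L.
Its neighbours: H, I, J.
Then their neighbours: E, G.
Nothing further is reachable.

E, G, H, I, J, L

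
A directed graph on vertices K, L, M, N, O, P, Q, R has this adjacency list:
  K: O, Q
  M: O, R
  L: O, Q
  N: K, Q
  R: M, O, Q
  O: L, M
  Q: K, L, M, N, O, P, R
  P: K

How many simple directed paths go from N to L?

N→K→O→L
N→K→O→M→R→Q→L
N→K→Q→L
N→K→Q→M→O→L
N→K→Q→M→R→O→L
N→K→Q→O→L
N→K→Q→R→M→O→L
N→K→Q→R→O→L
... and 8 more.

16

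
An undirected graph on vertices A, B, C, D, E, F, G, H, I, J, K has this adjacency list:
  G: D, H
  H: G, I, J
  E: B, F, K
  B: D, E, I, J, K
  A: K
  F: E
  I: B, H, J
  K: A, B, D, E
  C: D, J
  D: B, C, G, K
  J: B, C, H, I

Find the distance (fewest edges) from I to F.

3

Distance 0: I.
Distance 1: B, H, J.
Distance 2: C, D, E, G, K.
Distance 3: A, F — contains F.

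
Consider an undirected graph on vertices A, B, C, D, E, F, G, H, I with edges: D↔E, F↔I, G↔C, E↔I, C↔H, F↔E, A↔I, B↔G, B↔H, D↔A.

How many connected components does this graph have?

From A: component {A, D, E, F, I}.
From B: component {B, C, G, H}.
That's 2 components.

2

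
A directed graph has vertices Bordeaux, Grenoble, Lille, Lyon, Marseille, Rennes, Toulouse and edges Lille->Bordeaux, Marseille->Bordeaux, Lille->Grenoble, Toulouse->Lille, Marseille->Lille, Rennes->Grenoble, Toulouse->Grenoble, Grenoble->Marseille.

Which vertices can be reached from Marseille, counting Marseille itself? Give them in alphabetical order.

Start at Marseille.
Its neighbours: Bordeaux, Lille.
Then their neighbours: Grenoble.
Nothing further is reachable.

Bordeaux, Grenoble, Lille, Marseille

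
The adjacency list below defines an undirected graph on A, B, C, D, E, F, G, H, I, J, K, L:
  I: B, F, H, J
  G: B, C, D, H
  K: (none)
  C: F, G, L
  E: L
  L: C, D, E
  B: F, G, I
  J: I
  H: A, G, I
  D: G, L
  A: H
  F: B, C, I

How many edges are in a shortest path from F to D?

Distance 0: F.
Distance 1: B, C, I.
Distance 2: G, H, J, L.
Distance 3: A, D, E — contains D.

3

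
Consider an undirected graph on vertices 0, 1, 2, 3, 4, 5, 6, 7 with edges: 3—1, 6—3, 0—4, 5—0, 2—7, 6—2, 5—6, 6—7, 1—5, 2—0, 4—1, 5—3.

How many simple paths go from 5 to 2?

12

5–0–2
5–0–4–1–3–6–2
5–0–4–1–3–6–7–2
5–1–3–6–2
5–1–3–6–7–2
5–1–4–0–2
5–3–1–4–0–2
5–3–6–2
5–3–6–7–2
5–6–2
5–6–3–1–4–0–2
5–6–7–2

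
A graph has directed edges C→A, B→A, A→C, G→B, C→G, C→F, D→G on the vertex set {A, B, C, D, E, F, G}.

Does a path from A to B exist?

Yes

Explore from A.
Distance 1: reach C.
Distance 2: reach F, G.
Distance 3: reach B.
Found B.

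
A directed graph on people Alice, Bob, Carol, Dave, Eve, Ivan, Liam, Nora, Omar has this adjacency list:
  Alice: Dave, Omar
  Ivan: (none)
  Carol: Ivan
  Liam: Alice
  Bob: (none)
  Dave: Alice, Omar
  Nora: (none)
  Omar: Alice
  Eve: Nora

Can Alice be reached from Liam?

Explore from Liam.
Distance 1: reach Alice.
Found Alice.

Yes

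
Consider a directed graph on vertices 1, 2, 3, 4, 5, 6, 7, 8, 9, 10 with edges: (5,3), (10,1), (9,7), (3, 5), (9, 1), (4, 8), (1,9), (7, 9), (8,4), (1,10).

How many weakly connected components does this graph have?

From 1: component {1, 7, 9, 10}.
From 2: component {2}.
From 3: component {3, 5}.
From 4: component {4, 8}.
From 6: component {6}.
That's 5 components.

5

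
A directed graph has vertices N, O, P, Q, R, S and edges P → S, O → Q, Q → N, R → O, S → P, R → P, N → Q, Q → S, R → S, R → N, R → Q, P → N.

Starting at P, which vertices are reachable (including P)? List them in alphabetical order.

N, P, Q, S

Start at P.
Its neighbours: N, S.
Then their neighbours: Q.
Nothing further is reachable.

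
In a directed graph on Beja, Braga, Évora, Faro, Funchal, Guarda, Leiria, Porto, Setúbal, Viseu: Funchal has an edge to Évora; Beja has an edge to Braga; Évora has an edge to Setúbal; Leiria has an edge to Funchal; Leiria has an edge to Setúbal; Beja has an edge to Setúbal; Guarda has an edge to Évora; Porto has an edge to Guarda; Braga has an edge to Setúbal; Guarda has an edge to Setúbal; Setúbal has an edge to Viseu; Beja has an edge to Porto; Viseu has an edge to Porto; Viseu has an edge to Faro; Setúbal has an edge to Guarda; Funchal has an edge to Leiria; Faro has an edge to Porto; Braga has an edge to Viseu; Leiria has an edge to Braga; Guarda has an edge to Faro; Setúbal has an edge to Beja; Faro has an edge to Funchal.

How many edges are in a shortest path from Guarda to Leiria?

3

Distance 0: Guarda.
Distance 1: Évora, Faro, Setúbal.
Distance 2: Beja, Funchal, Porto, Viseu.
Distance 3: Braga, Leiria — contains Leiria.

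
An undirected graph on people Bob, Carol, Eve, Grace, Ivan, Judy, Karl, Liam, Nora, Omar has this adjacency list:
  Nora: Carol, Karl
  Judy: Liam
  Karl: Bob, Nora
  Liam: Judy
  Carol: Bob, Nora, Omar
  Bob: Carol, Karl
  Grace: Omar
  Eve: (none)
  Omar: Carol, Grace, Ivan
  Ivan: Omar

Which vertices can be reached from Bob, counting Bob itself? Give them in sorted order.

Bob, Carol, Grace, Ivan, Karl, Nora, Omar

Start at Bob.
Its neighbours: Carol, Karl.
Then their neighbours: Nora, Omar.
Then next layer: Grace, Ivan.
Nothing further is reachable.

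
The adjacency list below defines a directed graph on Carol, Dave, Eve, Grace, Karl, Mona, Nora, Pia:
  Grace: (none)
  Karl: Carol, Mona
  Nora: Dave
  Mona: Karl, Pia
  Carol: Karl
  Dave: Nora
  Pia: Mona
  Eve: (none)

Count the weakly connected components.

4

From Carol: component {Carol, Karl, Mona, Pia}.
From Dave: component {Dave, Nora}.
From Eve: component {Eve}.
From Grace: component {Grace}.
That's 4 components.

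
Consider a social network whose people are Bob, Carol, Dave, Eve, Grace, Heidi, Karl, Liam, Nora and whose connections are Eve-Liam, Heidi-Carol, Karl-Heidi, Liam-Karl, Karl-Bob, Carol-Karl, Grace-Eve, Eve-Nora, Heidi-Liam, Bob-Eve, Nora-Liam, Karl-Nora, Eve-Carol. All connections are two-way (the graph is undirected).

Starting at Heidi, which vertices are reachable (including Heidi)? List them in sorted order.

Start at Heidi.
Its neighbours: Carol, Karl, Liam.
Then their neighbours: Bob, Eve, Nora.
Then next layer: Grace.
Nothing further is reachable.

Bob, Carol, Eve, Grace, Heidi, Karl, Liam, Nora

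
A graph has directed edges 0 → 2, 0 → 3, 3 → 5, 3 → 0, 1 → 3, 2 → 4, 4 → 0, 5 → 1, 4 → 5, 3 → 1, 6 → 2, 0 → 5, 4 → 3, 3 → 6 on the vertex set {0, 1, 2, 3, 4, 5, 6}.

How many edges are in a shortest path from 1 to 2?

Distance 0: 1.
Distance 1: 3.
Distance 2: 0, 5, 6.
Distance 3: 2 — contains 2.

3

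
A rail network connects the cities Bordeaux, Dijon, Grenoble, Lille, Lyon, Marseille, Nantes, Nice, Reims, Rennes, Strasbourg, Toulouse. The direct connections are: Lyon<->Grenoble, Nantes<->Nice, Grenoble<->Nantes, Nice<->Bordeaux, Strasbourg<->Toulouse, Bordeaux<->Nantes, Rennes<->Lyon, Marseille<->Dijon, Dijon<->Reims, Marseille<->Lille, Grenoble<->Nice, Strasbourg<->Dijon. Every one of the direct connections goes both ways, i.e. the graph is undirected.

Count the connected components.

From Bordeaux: component {Bordeaux, Grenoble, Lyon, Nantes, Nice, Rennes}.
From Dijon: component {Dijon, Lille, Marseille, Reims, Strasbourg, Toulouse}.
That's 2 components.

2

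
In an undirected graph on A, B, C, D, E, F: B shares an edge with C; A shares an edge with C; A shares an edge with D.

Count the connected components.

From A: component {A, B, C, D}.
From E: component {E}.
From F: component {F}.
That's 3 components.

3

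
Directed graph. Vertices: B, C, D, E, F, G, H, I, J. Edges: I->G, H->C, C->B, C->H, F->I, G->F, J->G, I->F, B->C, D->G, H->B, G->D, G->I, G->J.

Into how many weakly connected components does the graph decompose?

3

From B: component {B, C, H}.
From D: component {D, F, G, I, J}.
From E: component {E}.
That's 3 components.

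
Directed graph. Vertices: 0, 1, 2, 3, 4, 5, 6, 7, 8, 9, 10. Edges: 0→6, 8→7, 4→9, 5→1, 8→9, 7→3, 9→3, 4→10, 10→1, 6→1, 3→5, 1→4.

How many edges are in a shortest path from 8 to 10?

6

Distance 0: 8.
Distance 1: 7, 9.
Distance 2: 3.
Distance 3: 5.
Distance 4: 1.
Distance 5: 4.
Distance 6: 10 — contains 10.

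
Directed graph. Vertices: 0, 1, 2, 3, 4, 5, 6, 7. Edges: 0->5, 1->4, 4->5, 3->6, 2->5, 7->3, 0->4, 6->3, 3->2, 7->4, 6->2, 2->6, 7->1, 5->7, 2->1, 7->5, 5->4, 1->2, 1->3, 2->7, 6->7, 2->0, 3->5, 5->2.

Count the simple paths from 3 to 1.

18

3→2→0→4→5→7→1
3→2→0→5→7→1
3→2→1
3→2→5→7→1
3→2→6→7→1
3→2→7→1
3→5→2→1
3→5→2→6→7→1
... and 10 more.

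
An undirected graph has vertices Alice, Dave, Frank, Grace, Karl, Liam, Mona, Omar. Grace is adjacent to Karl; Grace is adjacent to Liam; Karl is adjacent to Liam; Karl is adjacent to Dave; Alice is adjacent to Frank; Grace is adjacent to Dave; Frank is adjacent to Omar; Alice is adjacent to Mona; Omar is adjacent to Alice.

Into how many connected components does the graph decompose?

2

From Alice: component {Alice, Frank, Mona, Omar}.
From Dave: component {Dave, Grace, Karl, Liam}.
That's 2 components.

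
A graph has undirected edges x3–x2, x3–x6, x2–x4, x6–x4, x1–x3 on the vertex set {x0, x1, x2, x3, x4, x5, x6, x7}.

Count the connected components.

From x0: component {x0}.
From x1: component {x1, x2, x3, x4, x6}.
From x5: component {x5}.
From x7: component {x7}.
That's 4 components.

4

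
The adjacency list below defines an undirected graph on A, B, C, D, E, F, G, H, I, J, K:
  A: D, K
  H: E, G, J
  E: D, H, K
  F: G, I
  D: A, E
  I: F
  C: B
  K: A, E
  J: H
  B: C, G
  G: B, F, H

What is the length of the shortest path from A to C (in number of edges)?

6

Distance 0: A.
Distance 1: D, K.
Distance 2: E.
Distance 3: H.
Distance 4: G, J.
Distance 5: B, F.
Distance 6: C, I — contains C.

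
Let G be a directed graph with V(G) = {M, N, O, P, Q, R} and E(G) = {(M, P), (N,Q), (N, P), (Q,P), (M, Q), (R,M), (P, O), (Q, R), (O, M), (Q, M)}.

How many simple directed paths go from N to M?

N→P→O→M
N→Q→M
N→Q→P→O→M
N→Q→R→M

4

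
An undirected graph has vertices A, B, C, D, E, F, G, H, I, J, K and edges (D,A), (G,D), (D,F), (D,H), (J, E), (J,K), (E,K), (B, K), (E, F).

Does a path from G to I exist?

No

Explore from G.
Distance 1: reach D.
Distance 2: reach A, F, H.
Distance 3: reach E.
Distance 4: reach J, K.
Distance 5: reach B.
The search is exhausted without reaching I; it lies in a different component.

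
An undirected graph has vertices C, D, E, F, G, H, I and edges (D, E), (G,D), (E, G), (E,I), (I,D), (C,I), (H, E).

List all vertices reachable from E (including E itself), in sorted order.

C, D, E, G, H, I

Start at E.
Its neighbours: D, G, H, I.
Then their neighbours: C.
Nothing further is reachable.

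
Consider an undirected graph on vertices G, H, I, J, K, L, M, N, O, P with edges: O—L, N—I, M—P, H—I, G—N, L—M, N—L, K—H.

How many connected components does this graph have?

2

From G: component {G, H, I, K, L, M, N, O, P}.
From J: component {J}.
That's 2 components.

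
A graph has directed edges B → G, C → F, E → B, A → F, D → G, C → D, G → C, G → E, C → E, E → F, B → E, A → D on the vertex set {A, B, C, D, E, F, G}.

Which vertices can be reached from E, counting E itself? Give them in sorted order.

Start at E.
Its neighbours: B, F.
Then their neighbours: G.
Then next layer: C.
Then next layer: D.
Nothing further is reachable.

B, C, D, E, F, G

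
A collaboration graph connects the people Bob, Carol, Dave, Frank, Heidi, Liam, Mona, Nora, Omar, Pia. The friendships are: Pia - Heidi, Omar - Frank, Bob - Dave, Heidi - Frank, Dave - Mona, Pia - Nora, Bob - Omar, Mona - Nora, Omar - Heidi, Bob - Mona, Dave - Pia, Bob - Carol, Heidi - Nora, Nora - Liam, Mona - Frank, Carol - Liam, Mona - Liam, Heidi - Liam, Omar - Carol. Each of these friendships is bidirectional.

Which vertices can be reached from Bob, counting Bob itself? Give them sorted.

Bob, Carol, Dave, Frank, Heidi, Liam, Mona, Nora, Omar, Pia

Start at Bob.
Its neighbours: Carol, Dave, Mona, Omar.
Then their neighbours: Frank, Heidi, Liam, Nora, Pia.
Every vertex is now reached.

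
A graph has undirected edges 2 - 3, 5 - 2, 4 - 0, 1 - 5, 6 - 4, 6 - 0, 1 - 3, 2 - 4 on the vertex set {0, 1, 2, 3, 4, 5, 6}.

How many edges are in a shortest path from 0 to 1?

4

Distance 0: 0.
Distance 1: 4, 6.
Distance 2: 2.
Distance 3: 3, 5.
Distance 4: 1 — contains 1.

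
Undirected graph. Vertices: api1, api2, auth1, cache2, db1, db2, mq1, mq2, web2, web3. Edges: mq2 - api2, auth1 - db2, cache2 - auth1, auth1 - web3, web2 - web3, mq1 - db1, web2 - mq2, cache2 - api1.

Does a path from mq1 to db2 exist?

No

Explore from mq1.
Distance 1: reach db1.
The search is exhausted without reaching db2; it lies in a different component.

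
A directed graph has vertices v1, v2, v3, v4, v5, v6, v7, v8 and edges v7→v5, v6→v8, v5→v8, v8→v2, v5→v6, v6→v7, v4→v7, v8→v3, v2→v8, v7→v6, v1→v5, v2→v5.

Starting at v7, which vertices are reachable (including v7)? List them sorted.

Start at v7.
Its neighbours: v5, v6.
Then their neighbours: v8.
Then next layer: v2, v3.
Nothing further is reachable.

v2, v3, v5, v6, v7, v8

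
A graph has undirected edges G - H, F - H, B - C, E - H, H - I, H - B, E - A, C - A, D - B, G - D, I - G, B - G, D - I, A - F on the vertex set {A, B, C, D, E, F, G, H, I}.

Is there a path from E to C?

Explore from E.
Distance 1: reach A, H.
Distance 2: reach B, C, F, G, I.
Found C.

Yes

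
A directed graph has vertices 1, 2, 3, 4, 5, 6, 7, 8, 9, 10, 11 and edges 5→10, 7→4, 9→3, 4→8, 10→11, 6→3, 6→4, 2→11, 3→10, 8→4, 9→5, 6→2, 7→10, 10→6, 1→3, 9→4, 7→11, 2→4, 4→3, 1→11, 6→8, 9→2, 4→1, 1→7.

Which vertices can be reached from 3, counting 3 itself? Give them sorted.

1, 2, 3, 4, 6, 7, 8, 10, 11

Start at 3.
Its neighbours: 10.
Then their neighbours: 6, 11.
Then next layer: 2, 4, 8.
Then next layer: 1.
Then next layer: 7.
Nothing further is reachable.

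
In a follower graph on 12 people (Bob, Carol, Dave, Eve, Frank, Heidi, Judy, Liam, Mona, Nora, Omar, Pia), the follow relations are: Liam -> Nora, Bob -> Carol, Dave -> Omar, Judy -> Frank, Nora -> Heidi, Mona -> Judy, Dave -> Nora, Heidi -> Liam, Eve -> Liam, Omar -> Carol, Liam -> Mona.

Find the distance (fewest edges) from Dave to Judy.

5

Distance 0: Dave.
Distance 1: Nora, Omar.
Distance 2: Carol, Heidi.
Distance 3: Liam.
Distance 4: Mona.
Distance 5: Judy — contains Judy.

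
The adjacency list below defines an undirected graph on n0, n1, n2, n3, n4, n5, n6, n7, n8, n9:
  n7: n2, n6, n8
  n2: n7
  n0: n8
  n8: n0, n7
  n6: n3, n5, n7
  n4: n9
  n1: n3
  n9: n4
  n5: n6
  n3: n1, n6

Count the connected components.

2

From n0: component {n0, n1, n2, n3, n5, n6, n7, n8}.
From n4: component {n4, n9}.
That's 2 components.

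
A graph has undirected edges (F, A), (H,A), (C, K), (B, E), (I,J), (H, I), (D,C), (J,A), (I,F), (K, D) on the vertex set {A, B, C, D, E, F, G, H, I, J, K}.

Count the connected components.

From A: component {A, F, H, I, J}.
From B: component {B, E}.
From C: component {C, D, K}.
From G: component {G}.
That's 4 components.

4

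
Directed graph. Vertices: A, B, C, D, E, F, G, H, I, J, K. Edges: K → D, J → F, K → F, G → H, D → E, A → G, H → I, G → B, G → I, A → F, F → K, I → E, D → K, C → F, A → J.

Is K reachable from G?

No

Explore from G.
Distance 1: reach B, H, I.
Distance 2: reach E.
The search from G is exhausted; no directed path reaches K.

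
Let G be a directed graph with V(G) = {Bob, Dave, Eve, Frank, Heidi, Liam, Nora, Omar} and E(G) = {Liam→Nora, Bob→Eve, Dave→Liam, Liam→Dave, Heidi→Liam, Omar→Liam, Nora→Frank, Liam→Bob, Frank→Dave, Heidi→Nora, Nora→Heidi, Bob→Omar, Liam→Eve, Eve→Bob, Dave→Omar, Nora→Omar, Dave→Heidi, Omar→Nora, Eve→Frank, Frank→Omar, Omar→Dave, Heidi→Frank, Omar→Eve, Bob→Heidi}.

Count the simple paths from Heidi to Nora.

Heidi→Frank→Dave→Liam→Bob→Omar→Nora
Heidi→Frank→Dave→Liam→Eve→Bob→Omar→Nora
Heidi→Frank→Dave→Liam→Nora
Heidi→Frank→Dave→Omar→Liam→Nora
Heidi→Frank→Dave→Omar→Nora
Heidi→Frank→Omar→Dave→Liam→Nora
Heidi→Frank→Omar→Liam→Nora
Heidi→Frank→Omar→Nora
... and 9 more.

17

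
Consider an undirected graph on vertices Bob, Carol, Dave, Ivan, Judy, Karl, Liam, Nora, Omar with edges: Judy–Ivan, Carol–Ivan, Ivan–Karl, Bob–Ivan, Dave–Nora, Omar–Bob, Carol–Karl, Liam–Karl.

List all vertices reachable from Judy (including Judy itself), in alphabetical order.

Start at Judy.
Its neighbours: Ivan.
Then their neighbours: Bob, Carol, Karl.
Then next layer: Liam, Omar.
Nothing further is reachable.

Bob, Carol, Ivan, Judy, Karl, Liam, Omar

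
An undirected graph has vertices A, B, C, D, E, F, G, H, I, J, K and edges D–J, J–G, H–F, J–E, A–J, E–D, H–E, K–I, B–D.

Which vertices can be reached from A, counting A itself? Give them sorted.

Start at A.
Its neighbours: J.
Then their neighbours: D, E, G.
Then next layer: B, H.
Then next layer: F.
Nothing further is reachable.

A, B, D, E, F, G, H, J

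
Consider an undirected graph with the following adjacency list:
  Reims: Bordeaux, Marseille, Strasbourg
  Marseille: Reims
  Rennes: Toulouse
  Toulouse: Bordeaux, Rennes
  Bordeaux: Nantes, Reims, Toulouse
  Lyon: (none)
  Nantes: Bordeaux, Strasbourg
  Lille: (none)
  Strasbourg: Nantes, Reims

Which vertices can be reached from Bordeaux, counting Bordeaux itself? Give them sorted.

Bordeaux, Marseille, Nantes, Reims, Rennes, Strasbourg, Toulouse

Start at Bordeaux.
Its neighbours: Nantes, Reims, Toulouse.
Then their neighbours: Marseille, Rennes, Strasbourg.
Nothing further is reachable.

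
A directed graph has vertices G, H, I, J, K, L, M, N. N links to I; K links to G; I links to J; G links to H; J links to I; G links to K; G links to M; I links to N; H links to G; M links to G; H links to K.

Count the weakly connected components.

3

From G: component {G, H, K, M}.
From I: component {I, J, N}.
From L: component {L}.
That's 3 components.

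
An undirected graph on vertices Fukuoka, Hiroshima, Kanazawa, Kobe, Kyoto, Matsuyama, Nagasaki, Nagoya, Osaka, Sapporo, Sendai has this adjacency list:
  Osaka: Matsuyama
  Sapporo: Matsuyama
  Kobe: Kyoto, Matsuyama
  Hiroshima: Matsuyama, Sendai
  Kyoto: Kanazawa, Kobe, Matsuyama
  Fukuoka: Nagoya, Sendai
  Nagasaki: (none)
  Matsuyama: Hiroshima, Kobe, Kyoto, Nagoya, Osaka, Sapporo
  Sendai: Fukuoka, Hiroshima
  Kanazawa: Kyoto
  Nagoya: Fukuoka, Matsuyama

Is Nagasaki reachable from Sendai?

No

Explore from Sendai.
Distance 1: reach Fukuoka, Hiroshima.
Distance 2: reach Matsuyama, Nagoya.
Distance 3: reach Kobe, Kyoto, Osaka, Sapporo.
Distance 4: reach Kanazawa.
The search is exhausted without reaching Nagasaki; it lies in a different component.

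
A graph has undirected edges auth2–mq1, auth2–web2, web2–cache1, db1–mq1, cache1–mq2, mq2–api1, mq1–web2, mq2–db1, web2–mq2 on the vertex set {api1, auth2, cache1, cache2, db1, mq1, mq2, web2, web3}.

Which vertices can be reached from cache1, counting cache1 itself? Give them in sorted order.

Start at cache1.
Its neighbours: mq2, web2.
Then their neighbours: api1, auth2, db1, mq1.
Nothing further is reachable.

api1, auth2, cache1, db1, mq1, mq2, web2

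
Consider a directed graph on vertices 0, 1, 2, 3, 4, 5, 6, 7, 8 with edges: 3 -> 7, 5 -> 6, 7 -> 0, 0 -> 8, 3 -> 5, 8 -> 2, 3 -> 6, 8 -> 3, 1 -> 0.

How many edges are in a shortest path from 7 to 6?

4

Distance 0: 7.
Distance 1: 0.
Distance 2: 8.
Distance 3: 2, 3.
Distance 4: 5, 6 — contains 6.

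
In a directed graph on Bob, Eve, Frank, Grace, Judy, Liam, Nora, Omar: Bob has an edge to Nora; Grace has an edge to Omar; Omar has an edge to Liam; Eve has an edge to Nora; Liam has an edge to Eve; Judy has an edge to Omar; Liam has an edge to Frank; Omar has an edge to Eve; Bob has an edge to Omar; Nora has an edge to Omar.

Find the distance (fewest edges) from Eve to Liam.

3

Distance 0: Eve.
Distance 1: Nora.
Distance 2: Omar.
Distance 3: Liam — contains Liam.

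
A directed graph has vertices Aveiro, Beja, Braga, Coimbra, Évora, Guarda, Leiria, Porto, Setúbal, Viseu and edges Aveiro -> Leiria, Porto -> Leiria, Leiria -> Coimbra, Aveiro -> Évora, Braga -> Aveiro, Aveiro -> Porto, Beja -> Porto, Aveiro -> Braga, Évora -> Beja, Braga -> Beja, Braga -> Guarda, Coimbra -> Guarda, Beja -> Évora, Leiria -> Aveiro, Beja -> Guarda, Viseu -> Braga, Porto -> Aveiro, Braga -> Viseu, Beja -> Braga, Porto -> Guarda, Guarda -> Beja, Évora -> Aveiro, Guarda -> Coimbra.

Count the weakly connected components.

2

From Aveiro: component {Aveiro, Beja, Braga, Coimbra, Évora, Guarda, Leiria, Porto, Viseu}.
From Setúbal: component {Setúbal}.
That's 2 components.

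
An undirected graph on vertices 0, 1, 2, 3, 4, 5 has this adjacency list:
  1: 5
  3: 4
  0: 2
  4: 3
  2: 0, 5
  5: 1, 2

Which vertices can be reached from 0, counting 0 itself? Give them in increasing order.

Start at 0.
Its neighbours: 2.
Then their neighbours: 5.
Then next layer: 1.
Nothing further is reachable.

0, 1, 2, 5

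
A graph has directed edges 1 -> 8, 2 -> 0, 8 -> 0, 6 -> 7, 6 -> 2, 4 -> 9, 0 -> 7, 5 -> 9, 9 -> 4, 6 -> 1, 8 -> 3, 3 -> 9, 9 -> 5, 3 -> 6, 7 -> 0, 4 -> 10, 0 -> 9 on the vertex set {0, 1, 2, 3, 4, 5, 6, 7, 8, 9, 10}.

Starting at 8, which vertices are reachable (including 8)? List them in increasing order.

0, 1, 2, 3, 4, 5, 6, 7, 8, 9, 10

Start at 8.
Its neighbours: 0, 3.
Then their neighbours: 6, 7, 9.
Then next layer: 1, 2, 4, 5.
Then next layer: 10.
Every vertex is now reached.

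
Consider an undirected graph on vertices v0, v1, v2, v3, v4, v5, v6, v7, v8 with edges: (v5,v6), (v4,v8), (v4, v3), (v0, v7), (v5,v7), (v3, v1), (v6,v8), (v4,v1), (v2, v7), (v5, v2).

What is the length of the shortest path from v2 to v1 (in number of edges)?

Distance 0: v2.
Distance 1: v5, v7.
Distance 2: v0, v6.
Distance 3: v8.
Distance 4: v4.
Distance 5: v1, v3 — contains v1.

5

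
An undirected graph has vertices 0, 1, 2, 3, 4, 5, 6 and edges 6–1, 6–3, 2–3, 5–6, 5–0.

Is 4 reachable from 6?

No

Explore from 6.
Distance 1: reach 1, 3, 5.
Distance 2: reach 0, 2.
The search is exhausted without reaching 4; it lies in a different component.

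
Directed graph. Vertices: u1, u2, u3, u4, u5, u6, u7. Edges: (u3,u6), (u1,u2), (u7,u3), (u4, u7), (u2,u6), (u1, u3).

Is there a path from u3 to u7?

Explore from u3.
Distance 1: reach u6.
The search from u3 is exhausted; no directed path reaches u7.

No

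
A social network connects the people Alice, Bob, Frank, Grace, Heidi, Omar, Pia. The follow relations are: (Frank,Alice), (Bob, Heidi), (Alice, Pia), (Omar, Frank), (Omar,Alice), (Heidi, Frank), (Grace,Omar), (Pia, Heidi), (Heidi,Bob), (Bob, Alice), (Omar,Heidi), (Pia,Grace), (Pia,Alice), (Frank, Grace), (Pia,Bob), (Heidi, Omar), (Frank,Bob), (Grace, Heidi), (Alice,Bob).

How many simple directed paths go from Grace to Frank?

7

Grace→Heidi→Frank
Grace→Heidi→Omar→Frank
Grace→Omar→Alice→Bob→Heidi→Frank
Grace→Omar→Alice→Pia→Bob→Heidi→Frank
Grace→Omar→Alice→Pia→Heidi→Frank
Grace→Omar→Frank
Grace→Omar→Heidi→Frank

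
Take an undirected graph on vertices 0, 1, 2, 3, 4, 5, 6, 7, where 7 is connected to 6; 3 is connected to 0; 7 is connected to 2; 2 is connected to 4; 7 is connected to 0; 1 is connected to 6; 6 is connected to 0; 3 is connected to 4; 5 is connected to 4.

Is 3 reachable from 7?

Explore from 7.
Distance 1: reach 0, 2, 6.
Distance 2: reach 1, 3, 4.
Found 3.

Yes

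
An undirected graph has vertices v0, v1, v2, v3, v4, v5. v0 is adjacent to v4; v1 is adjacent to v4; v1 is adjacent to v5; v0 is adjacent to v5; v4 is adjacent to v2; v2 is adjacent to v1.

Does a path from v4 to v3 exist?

No

Explore from v4.
Distance 1: reach v0, v1, v2.
Distance 2: reach v5.
The search is exhausted without reaching v3; it lies in a different component.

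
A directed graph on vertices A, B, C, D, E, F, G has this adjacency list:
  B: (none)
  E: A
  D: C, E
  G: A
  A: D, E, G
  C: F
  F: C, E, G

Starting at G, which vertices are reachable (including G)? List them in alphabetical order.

A, C, D, E, F, G

Start at G.
Its neighbours: A.
Then their neighbours: D, E.
Then next layer: C.
Then next layer: F.
Nothing further is reachable.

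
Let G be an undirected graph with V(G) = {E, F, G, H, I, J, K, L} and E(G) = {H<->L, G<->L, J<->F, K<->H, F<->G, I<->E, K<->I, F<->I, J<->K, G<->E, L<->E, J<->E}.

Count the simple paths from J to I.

J–E–G–F–I
J–E–G–L–H–K–I
J–E–I
J–E–L–G–F–I
J–E–L–H–K–I
J–F–G–E–I
J–F–G–E–L–H–K–I
J–F–G–L–E–I
J–F–G–L–H–K–I
J–F–I
J–K–H–L–E–G–F–I
J–K–H–L–E–I
J–K–H–L–G–E–I
J–K–H–L–G–F–I
J–K–I

15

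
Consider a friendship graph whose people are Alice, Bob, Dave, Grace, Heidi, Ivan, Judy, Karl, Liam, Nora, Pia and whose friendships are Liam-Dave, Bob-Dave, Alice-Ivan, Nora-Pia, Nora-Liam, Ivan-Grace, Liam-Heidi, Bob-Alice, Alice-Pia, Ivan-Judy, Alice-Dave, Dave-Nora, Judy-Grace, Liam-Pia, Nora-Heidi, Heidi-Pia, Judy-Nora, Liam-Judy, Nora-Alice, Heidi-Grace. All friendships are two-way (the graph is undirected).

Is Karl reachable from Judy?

No

Explore from Judy.
Distance 1: reach Grace, Ivan, Liam, Nora.
Distance 2: reach Alice, Dave, Heidi, Pia.
Distance 3: reach Bob.
The search is exhausted without reaching Karl; it lies in a different component.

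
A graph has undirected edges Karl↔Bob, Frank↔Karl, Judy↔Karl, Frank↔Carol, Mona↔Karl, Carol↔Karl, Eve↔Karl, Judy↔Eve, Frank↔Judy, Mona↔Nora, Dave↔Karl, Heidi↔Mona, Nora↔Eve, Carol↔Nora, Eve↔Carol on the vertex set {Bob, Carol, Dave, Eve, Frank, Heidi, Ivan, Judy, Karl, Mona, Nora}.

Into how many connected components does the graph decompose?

From Bob: component {Bob, Carol, Dave, Eve, Frank, Heidi, Judy, Karl, Mona, Nora}.
From Ivan: component {Ivan}.
That's 2 components.

2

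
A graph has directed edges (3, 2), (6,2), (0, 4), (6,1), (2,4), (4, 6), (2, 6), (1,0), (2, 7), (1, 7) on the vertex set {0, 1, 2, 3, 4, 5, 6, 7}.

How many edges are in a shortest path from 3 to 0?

4

Distance 0: 3.
Distance 1: 2.
Distance 2: 4, 6, 7.
Distance 3: 1.
Distance 4: 0 — contains 0.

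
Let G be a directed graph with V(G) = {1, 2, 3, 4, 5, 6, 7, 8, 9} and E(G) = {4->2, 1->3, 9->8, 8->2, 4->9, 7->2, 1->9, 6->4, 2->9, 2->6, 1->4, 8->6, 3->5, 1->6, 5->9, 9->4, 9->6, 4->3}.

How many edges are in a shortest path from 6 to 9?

2

Distance 0: 6.
Distance 1: 4.
Distance 2: 2, 3, 9 — contains 9.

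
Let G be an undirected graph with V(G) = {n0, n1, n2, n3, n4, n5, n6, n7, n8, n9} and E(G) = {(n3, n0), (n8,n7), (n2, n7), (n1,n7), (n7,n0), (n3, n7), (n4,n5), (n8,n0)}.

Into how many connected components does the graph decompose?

4

From n0: component {n0, n1, n2, n3, n7, n8}.
From n4: component {n4, n5}.
From n6: component {n6}.
From n9: component {n9}.
That's 4 components.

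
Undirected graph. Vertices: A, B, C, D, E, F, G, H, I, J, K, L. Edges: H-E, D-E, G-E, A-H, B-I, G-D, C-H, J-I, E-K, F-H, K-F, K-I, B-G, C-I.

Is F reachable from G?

Yes

Explore from G.
Distance 1: reach B, D, E.
Distance 2: reach H, I, K.
Distance 3: reach A, C, F, J.
Found F.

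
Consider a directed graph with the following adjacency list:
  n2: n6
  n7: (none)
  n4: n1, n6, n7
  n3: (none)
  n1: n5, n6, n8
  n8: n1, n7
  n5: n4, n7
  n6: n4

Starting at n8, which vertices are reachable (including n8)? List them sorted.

n1, n4, n5, n6, n7, n8

Start at n8.
Its neighbours: n1, n7.
Then their neighbours: n5, n6.
Then next layer: n4.
Nothing further is reachable.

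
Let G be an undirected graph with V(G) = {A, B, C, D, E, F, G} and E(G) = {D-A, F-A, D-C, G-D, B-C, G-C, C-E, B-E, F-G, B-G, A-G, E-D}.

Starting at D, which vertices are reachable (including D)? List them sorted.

A, B, C, D, E, F, G

Start at D.
Its neighbours: A, C, E, G.
Then their neighbours: B, F.
Every vertex is now reached.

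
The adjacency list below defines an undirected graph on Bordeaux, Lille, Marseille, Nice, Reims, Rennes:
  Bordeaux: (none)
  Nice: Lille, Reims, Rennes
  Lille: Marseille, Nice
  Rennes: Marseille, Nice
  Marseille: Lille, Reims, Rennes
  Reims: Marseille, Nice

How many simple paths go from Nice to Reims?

3

Nice–Lille–Marseille–Reims
Nice–Reims
Nice–Rennes–Marseille–Reims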